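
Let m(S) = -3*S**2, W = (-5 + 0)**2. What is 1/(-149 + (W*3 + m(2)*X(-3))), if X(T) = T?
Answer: -1/38 ≈ -0.026316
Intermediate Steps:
W = 25 (W = (-5)**2 = 25)
1/(-149 + (W*3 + m(2)*X(-3))) = 1/(-149 + (25*3 - 3*2**2*(-3))) = 1/(-149 + (75 - 3*4*(-3))) = 1/(-149 + (75 - 12*(-3))) = 1/(-149 + (75 + 36)) = 1/(-149 + 111) = 1/(-38) = -1/38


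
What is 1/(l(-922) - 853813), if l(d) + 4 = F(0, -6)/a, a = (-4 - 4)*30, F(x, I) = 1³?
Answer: -240/204916081 ≈ -1.1712e-6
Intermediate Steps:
F(x, I) = 1
a = -240 (a = -8*30 = -240)
l(d) = -961/240 (l(d) = -4 + 1/(-240) = -4 + 1*(-1/240) = -4 - 1/240 = -961/240)
1/(l(-922) - 853813) = 1/(-961/240 - 853813) = 1/(-204916081/240) = -240/204916081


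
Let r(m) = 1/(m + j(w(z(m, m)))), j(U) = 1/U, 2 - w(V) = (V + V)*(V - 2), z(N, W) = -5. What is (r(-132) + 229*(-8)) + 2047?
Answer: 1929987/8977 ≈ 214.99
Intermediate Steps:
w(V) = 2 - 2*V*(-2 + V) (w(V) = 2 - (V + V)*(V - 2) = 2 - 2*V*(-2 + V))
j(U) = 1/U
r(m) = 1/(-1/68 + m) (r(m) = 1/(m + 1/(2 - 2*(-5)**2 + 4*(-5))) = 1/(m + 1/(2 - 2*25 - 20)) = 1/(m + 1/(2 - 50 - 20)) = 1/(m + 1/(-68)) = 1/(m - 1/68) = 1/(-1/68 + m))
(r(-132) + 229*(-8)) + 2047 = (68/(-1 + 68*(-132)) + 229*(-8)) + 2047 = (68/(-1 - 8976) - 1832) + 2047 = (68/(-8977) - 1832) + 2047 = (68*(-1/8977) - 1832) + 2047 = (-68/8977 - 1832) + 2047 = -16445932/8977 + 2047 = 1929987/8977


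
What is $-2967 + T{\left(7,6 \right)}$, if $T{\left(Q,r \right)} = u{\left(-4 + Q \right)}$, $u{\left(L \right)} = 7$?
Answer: $-2960$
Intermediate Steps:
$T{\left(Q,r \right)} = 7$
$-2967 + T{\left(7,6 \right)} = -2967 + 7 = -2960$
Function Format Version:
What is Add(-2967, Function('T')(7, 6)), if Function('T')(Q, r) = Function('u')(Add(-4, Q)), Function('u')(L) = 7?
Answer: -2960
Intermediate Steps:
Function('T')(Q, r) = 7
Add(-2967, Function('T')(7, 6)) = Add(-2967, 7) = -2960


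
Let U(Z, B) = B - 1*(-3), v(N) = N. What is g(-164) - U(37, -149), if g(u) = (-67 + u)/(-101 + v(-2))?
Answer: 15269/103 ≈ 148.24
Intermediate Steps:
g(u) = 67/103 - u/103 (g(u) = (-67 + u)/(-101 - 2) = (-67 + u)/(-103) = (-67 + u)*(-1/103) = 67/103 - u/103)
U(Z, B) = 3 + B (U(Z, B) = B + 3 = 3 + B)
g(-164) - U(37, -149) = (67/103 - 1/103*(-164)) - (3 - 149) = (67/103 + 164/103) - 1*(-146) = 231/103 + 146 = 15269/103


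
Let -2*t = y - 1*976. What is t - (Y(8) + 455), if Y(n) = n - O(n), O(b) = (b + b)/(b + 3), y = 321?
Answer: -2949/22 ≈ -134.05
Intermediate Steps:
O(b) = 2*b/(3 + b) (O(b) = (2*b)/(3 + b) = 2*b/(3 + b))
Y(n) = n - 2*n/(3 + n)
t = 655/2 (t = -(321 - 1*976)/2 = -(321 - 976)/2 = -½*(-655) = 655/2 ≈ 327.50)
t - (Y(8) + 455) = 655/2 - (8*(1 + 8)/(3 + 8) + 455) = 655/2 - (8*9/11 + 455) = 655/2 - (8*(1/11)*9 + 455) = 655/2 - (72/11 + 455) = 655/2 - 1*5077/11 = 655/2 - 5077/11 = -2949/22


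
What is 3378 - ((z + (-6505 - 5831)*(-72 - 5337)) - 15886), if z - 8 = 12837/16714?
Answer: -1114926904789/16714 ≈ -6.6706e+7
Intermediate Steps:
z = 146549/16714 (z = 8 + 12837/16714 = 146549/16714 ≈ 8.7680)
3378 - ((z + (-6505 - 5831)*(-72 - 5337)) - 15886) = 3378 - ((146549/16714 + (-6505 - 5831)*(-72 - 5337)) - 15886) = 3378 - ((146549/16714 - 12336*(-5409)) - 15886) = 3378 - ((146549/16714 + 66725424) - 15886) = 3378 - (1115248883285/16714 - 15886) = 3378 - 1*1114983364681/16714 = 3378 - 1114983364681/16714 = -1114926904789/16714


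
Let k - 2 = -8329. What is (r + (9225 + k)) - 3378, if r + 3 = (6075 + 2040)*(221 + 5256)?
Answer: 44443372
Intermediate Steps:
k = -8327 (k = 2 - 8329 = -8327)
r = 44445852 (r = -3 + (6075 + 2040)*(221 + 5256) = -3 + 8115*5477 = -3 + 44445855 = 44445852)
(r + (9225 + k)) - 3378 = (44445852 + (9225 - 8327)) - 3378 = (44445852 + 898) - 3378 = 44446750 - 3378 = 44443372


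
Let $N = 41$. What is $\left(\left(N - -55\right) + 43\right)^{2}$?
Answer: $19321$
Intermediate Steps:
$\left(\left(N - -55\right) + 43\right)^{2} = \left(\left(41 - -55\right) + 43\right)^{2} = \left(\left(41 + 55\right) + 43\right)^{2} = \left(96 + 43\right)^{2} = 139^{2} = 19321$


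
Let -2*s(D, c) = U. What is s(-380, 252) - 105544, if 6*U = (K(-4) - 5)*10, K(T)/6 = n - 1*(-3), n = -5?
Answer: -633179/6 ≈ -1.0553e+5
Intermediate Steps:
K(T) = -12 (K(T) = 6*(-5 - 1*(-3)) = 6*(-5 + 3) = 6*(-2) = -12)
U = -85/3 (U = ((-12 - 5)*10)/6 = (-17*10)/6 = (1/6)*(-170) = -85/3 ≈ -28.333)
s(D, c) = 85/6 (s(D, c) = -1/2*(-85/3) = 85/6)
s(-380, 252) - 105544 = 85/6 - 105544 = -633179/6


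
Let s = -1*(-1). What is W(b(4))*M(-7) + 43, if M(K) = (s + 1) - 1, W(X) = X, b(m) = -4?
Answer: 39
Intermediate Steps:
s = 1
M(K) = 1 (M(K) = (1 + 1) - 1 = 2 - 1 = 1)
W(b(4))*M(-7) + 43 = -4*1 + 43 = -4 + 43 = 39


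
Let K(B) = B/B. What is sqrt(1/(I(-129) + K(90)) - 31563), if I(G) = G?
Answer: 43*I*sqrt(4370)/16 ≈ 177.66*I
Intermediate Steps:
K(B) = 1
sqrt(1/(I(-129) + K(90)) - 31563) = sqrt(1/(-129 + 1) - 31563) = sqrt(1/(-128) - 31563) = sqrt(-1/128 - 31563) = sqrt(-4040065/128) = 43*I*sqrt(4370)/16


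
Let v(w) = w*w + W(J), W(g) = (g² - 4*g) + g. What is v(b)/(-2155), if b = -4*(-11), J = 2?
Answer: -1934/2155 ≈ -0.89745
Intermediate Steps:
W(g) = g² - 3*g
b = 44
v(w) = -2 + w² (v(w) = w*w + 2*(-3 + 2) = w² + 2*(-1) = w² - 2 = -2 + w²)
v(b)/(-2155) = (-2 + 44²)/(-2155) = (-2 + 1936)*(-1/2155) = 1934*(-1/2155) = -1934/2155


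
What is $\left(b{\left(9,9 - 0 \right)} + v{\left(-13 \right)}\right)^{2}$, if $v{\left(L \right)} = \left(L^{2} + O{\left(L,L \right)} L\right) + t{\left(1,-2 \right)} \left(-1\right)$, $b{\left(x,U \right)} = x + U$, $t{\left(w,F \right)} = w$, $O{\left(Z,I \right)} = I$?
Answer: $126025$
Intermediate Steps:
$b{\left(x,U \right)} = U + x$
$v{\left(L \right)} = -1 + 2 L^{2}$ ($v{\left(L \right)} = \left(L^{2} + L L\right) + 1 \left(-1\right) = \left(L^{2} + L^{2}\right) - 1 = 2 L^{2} - 1 = -1 + 2 L^{2}$)
$\left(b{\left(9,9 - 0 \right)} + v{\left(-13 \right)}\right)^{2} = \left(\left(\left(9 - 0\right) + 9\right) - \left(1 - 2 \left(-13\right)^{2}\right)\right)^{2} = \left(\left(\left(9 + 0\right) + 9\right) + \left(-1 + 2 \cdot 169\right)\right)^{2} = \left(\left(9 + 9\right) + \left(-1 + 338\right)\right)^{2} = \left(18 + 337\right)^{2} = 355^{2} = 126025$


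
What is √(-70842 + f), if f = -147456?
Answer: I*√218298 ≈ 467.22*I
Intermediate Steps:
√(-70842 + f) = √(-70842 - 147456) = √(-218298) = I*√218298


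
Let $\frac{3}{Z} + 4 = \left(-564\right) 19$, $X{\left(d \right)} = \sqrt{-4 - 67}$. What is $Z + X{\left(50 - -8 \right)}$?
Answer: $- \frac{3}{10720} + i \sqrt{71} \approx -0.00027985 + 8.4261 i$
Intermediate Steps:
$X{\left(d \right)} = i \sqrt{71}$ ($X{\left(d \right)} = \sqrt{-71} = i \sqrt{71}$)
$Z = - \frac{3}{10720}$ ($Z = \frac{3}{-4 - 10716} = \frac{3}{-10720} = 3 \left(- \frac{1}{10720}\right) = - \frac{3}{10720} \approx -0.00027985$)
$Z + X{\left(50 - -8 \right)} = - \frac{3}{10720} + i \sqrt{71}$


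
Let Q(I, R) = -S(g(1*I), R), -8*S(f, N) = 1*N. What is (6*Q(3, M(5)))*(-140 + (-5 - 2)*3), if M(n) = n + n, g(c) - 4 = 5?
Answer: -2415/2 ≈ -1207.5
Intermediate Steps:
g(c) = 9 (g(c) = 4 + 5 = 9)
M(n) = 2*n
S(f, N) = -N/8
Q(I, R) = R/8 (Q(I, R) = -(-1)*R/8 = R/8)
(6*Q(3, M(5)))*(-140 + (-5 - 2)*3) = (6*((2*5)/8))*(-140 + (-5 - 2)*3) = (6*((⅛)*10))*(-140 - 7*3) = (6*(5/4))*(-140 - 21) = (15/2)*(-161) = -2415/2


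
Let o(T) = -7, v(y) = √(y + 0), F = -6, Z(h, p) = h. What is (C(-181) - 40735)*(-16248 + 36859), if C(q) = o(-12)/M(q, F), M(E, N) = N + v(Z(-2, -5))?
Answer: -15951759784/19 + 144277*I*√2/38 ≈ -8.3957e+8 + 5369.4*I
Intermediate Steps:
v(y) = √y
M(E, N) = N + I*√2 (M(E, N) = N + √(-2) = N + I*√2)
C(q) = -7/(-6 + I*√2)
(C(-181) - 40735)*(-16248 + 36859) = ((21/19 + 7*I*√2/38) - 40735)*(-16248 + 36859) = (-773944/19 + 7*I*√2/38)*20611 = -15951759784/19 + 144277*I*√2/38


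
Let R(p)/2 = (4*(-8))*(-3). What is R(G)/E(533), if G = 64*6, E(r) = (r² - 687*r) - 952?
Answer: -32/13839 ≈ -0.0023123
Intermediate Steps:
E(r) = -952 + r² - 687*r
G = 384
R(p) = 192 (R(p) = 2*((4*(-8))*(-3)) = 2*(-32*(-3)) = 2*96 = 192)
R(G)/E(533) = 192/(-952 + 533² - 687*533) = 192/(-952 + 284089 - 366171) = 192/(-83034) = 192*(-1/83034) = -32/13839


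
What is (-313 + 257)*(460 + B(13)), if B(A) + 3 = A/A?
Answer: -25648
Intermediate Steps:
B(A) = -2 (B(A) = -3 + A/A = -3 + 1 = -2)
(-313 + 257)*(460 + B(13)) = (-313 + 257)*(460 - 2) = -56*458 = -25648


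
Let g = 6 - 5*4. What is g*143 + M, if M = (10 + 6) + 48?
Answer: -1938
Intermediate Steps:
M = 64 (M = 16 + 48 = 64)
g = -14 (g = 6 - 20 = -14)
g*143 + M = -14*143 + 64 = -2002 + 64 = -1938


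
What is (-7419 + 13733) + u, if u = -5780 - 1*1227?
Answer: -693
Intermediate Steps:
u = -7007 (u = -5780 - 1227 = -7007)
(-7419 + 13733) + u = (-7419 + 13733) - 7007 = 6314 - 7007 = -693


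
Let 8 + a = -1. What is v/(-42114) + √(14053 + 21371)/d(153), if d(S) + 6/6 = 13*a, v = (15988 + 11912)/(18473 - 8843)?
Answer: -155/2253099 - 6*√246/59 ≈ -1.5951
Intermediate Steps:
a = -9 (a = -8 - 1 = -9)
v = 310/107 (v = 27900/9630 = 27900*(1/9630) = 310/107 ≈ 2.8972)
d(S) = -118 (d(S) = -1 + 13*(-9) = -1 - 117 = -118)
v/(-42114) + √(14053 + 21371)/d(153) = (310/107)/(-42114) + √(14053 + 21371)/(-118) = (310/107)*(-1/42114) + √35424*(-1/118) = -155/2253099 + (12*√246)*(-1/118) = -155/2253099 - 6*√246/59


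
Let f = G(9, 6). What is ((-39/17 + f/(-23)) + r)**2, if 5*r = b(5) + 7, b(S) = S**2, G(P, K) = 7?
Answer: 55234624/3822025 ≈ 14.452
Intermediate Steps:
f = 7
r = 32/5 (r = (5**2 + 7)/5 = (25 + 7)/5 = (1/5)*32 = 32/5 ≈ 6.4000)
((-39/17 + f/(-23)) + r)**2 = ((-39/17 + 7/(-23)) + 32/5)**2 = ((-39*1/17 + 7*(-1/23)) + 32/5)**2 = ((-39/17 - 7/23) + 32/5)**2 = (-1016/391 + 32/5)**2 = (7432/1955)**2 = 55234624/3822025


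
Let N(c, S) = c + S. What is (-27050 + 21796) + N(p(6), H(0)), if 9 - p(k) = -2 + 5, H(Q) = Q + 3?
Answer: -5245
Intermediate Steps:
H(Q) = 3 + Q
p(k) = 6 (p(k) = 9 - (-2 + 5) = 9 - 1*3 = 9 - 3 = 6)
N(c, S) = S + c
(-27050 + 21796) + N(p(6), H(0)) = (-27050 + 21796) + ((3 + 0) + 6) = -5254 + (3 + 6) = -5254 + 9 = -5245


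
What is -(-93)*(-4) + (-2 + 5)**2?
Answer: -363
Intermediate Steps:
-(-93)*(-4) + (-2 + 5)**2 = -31*12 + 3**2 = -372 + 9 = -363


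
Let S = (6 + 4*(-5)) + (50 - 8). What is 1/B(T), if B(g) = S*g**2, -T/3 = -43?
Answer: 1/465948 ≈ 2.1462e-6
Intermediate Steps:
T = 129 (T = -3*(-43) = 129)
S = 28 (S = (6 - 20) + 42 = -14 + 42 = 28)
B(g) = 28*g**2
1/B(T) = 1/(28*129**2) = 1/(28*16641) = 1/465948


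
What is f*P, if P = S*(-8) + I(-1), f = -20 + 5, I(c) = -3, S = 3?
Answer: 405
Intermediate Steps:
f = -15
P = -27 (P = 3*(-8) - 3 = -24 - 3 = -27)
f*P = -15*(-27) = 405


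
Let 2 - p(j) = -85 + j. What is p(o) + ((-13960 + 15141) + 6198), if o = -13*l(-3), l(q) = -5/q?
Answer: 22463/3 ≈ 7487.7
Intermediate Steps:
o = -65/3 (o = -(-65)/(-3) = -(-65)*(-1)/3 = -13*5/3 = -65/3 ≈ -21.667)
p(j) = 87 - j (p(j) = 2 - (-85 + j) = 2 + (85 - j) = 87 - j)
p(o) + ((-13960 + 15141) + 6198) = (87 - 1*(-65/3)) + ((-13960 + 15141) + 6198) = (87 + 65/3) + (1181 + 6198) = 326/3 + 7379 = 22463/3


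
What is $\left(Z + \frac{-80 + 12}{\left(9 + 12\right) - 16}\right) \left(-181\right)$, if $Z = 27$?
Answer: $- \frac{12127}{5} \approx -2425.4$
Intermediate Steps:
$\left(Z + \frac{-80 + 12}{\left(9 + 12\right) - 16}\right) \left(-181\right) = \left(27 + \frac{-80 + 12}{\left(9 + 12\right) - 16}\right) \left(-181\right) = \left(27 - \frac{68}{21 - 16}\right) \left(-181\right) = \left(27 - \frac{68}{5}\right) \left(-181\right) = \frac{67}{5} \left(-181\right) = - \frac{12127}{5}$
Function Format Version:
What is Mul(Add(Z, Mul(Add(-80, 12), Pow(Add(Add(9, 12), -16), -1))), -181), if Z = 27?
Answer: Rational(-12127, 5) ≈ -2425.4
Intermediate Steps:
Mul(Add(Z, Mul(Add(-80, 12), Pow(Add(Add(9, 12), -16), -1))), -181) = Mul(Add(27, Mul(Add(-80, 12), Pow(Add(Add(9, 12), -16), -1))), -181) = Mul(Add(27, Mul(-68, Pow(Add(21, -16), -1))), -181) = Mul(Add(27, Mul(-68, Pow(5, -1))), -181) = Mul(Add(27, Mul(-68, Rational(1, 5))), -181) = Mul(Add(27, Rational(-68, 5)), -181) = Mul(Rational(67, 5), -181) = Rational(-12127, 5)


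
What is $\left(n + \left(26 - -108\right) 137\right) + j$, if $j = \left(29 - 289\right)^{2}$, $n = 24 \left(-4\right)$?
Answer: $85862$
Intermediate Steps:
$n = -96$
$j = 67600$ ($j = \left(-260\right)^{2} = 67600$)
$\left(n + \left(26 - -108\right) 137\right) + j = \left(-96 + \left(26 - -108\right) 137\right) + 67600 = \left(-96 + \left(26 + 108\right) 137\right) + 67600 = \left(-96 + 134 \cdot 137\right) + 67600 = \left(-96 + 18358\right) + 67600 = 18262 + 67600 = 85862$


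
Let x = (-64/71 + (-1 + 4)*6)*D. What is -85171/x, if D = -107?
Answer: 6047141/129898 ≈ 46.553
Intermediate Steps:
x = -129898/71 (x = (-64/71 + (-1 + 4)*6)*(-107) = (-64*1/71 + 3*6)*(-107) = (-64/71 + 18)*(-107) = (1214/71)*(-107) = -129898/71 ≈ -1829.5)
-85171/x = -85171/(-129898/71) = -85171*(-71/129898) = 6047141/129898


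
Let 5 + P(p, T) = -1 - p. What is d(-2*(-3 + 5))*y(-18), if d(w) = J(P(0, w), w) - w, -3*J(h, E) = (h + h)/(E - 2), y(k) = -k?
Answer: 60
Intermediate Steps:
P(p, T) = -6 - p (P(p, T) = -5 + (-1 - p) = -6 - p)
J(h, E) = -2*h/(3*(-2 + E)) (J(h, E) = -(h + h)/(3*(E - 2)) = -2*h/(3*(-2 + E)))
d(w) = -w + 12/(-6 + 3*w) (d(w) = -2*(-6 - 1*0)/(-6 + 3*w) - w = -2*(-6 + 0)/(-6 + 3*w) - w = -2*(-6)/(-6 + 3*w) - w = 12/(-6 + 3*w) - w = -w + 12/(-6 + 3*w))
d(-2*(-3 + 5))*y(-18) = ((4 - (-2*(-3 + 5))*(-2 - 2*(-3 + 5)))/(-2 - 2*(-3 + 5)))*(-1*(-18)) = ((4 - (-2*2)*(-2 - 2*2))/(-2 - 2*2))*18 = ((4 - 1*(-4)*(-2 - 4))/(-2 - 4))*18 = ((4 - 1*(-4)*(-6))/(-6))*18 = -(4 - 24)/6*18 = -⅙*(-20)*18 = (10/3)*18 = 60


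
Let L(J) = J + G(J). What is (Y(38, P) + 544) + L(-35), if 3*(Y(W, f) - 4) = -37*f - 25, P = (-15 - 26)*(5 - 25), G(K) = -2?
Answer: -28832/3 ≈ -9610.7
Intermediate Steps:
P = 820 (P = -41*(-20) = 820)
Y(W, f) = -13/3 - 37*f/3 (Y(W, f) = 4 + (-37*f - 25)/3 = 4 + (-25 - 37*f)/3 = 4 + (-25/3 - 37*f/3) = -13/3 - 37*f/3)
L(J) = -2 + J (L(J) = J - 2 = -2 + J)
(Y(38, P) + 544) + L(-35) = ((-13/3 - 37/3*820) + 544) + (-2 - 35) = ((-13/3 - 30340/3) + 544) - 37 = (-30353/3 + 544) - 37 = -28721/3 - 37 = -28832/3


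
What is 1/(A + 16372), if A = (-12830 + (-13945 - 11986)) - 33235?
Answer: -1/55624 ≈ -1.7978e-5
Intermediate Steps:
A = -71996 (A = (-12830 - 25931) - 33235 = -38761 - 33235 = -71996)
1/(A + 16372) = 1/(-71996 + 16372) = 1/(-55624) = -1/55624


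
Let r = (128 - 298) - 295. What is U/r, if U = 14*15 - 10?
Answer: -40/93 ≈ -0.43011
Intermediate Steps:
U = 200 (U = 210 - 10 = 200)
r = -465 (r = -170 - 295 = -465)
U/r = 200/(-465) = 200*(-1/465) = -40/93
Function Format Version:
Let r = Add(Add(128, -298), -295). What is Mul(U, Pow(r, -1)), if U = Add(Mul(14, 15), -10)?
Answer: Rational(-40, 93) ≈ -0.43011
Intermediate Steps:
U = 200 (U = Add(210, -10) = 200)
r = -465 (r = Add(-170, -295) = -465)
Mul(U, Pow(r, -1)) = Mul(200, Pow(-465, -1)) = Mul(200, Rational(-1, 465)) = Rational(-40, 93)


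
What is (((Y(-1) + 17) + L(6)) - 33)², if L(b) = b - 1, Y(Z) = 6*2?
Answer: 1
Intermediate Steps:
Y(Z) = 12
L(b) = -1 + b
(((Y(-1) + 17) + L(6)) - 33)² = (((12 + 17) + (-1 + 6)) - 33)² = ((29 + 5) - 33)² = (34 - 33)² = 1² = 1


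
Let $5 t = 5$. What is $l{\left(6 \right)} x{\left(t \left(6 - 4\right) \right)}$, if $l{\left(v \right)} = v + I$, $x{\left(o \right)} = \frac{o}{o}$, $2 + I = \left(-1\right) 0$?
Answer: $4$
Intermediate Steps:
$t = 1$ ($t = \frac{1}{5} \cdot 5 = 1$)
$I = -2$ ($I = -2 - 0 = -2 + 0 = -2$)
$x{\left(o \right)} = 1$
$l{\left(v \right)} = -2 + v$ ($l{\left(v \right)} = v - 2 = -2 + v$)
$l{\left(6 \right)} x{\left(t \left(6 - 4\right) \right)} = \left(-2 + 6\right) 1 = 4 \cdot 1 = 4$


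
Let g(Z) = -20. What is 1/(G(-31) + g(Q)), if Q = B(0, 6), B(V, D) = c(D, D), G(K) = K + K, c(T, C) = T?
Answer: -1/82 ≈ -0.012195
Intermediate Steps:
G(K) = 2*K
B(V, D) = D
Q = 6
1/(G(-31) + g(Q)) = 1/(2*(-31) - 20) = 1/(-62 - 20) = 1/(-82) = -1/82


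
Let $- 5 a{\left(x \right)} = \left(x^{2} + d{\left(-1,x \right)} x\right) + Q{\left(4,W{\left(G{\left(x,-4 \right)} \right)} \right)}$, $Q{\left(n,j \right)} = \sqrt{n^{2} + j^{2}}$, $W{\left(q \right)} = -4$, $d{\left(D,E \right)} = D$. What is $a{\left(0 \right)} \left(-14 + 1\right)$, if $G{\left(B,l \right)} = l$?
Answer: $\frac{52 \sqrt{2}}{5} \approx 14.708$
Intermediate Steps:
$Q{\left(n,j \right)} = \sqrt{j^{2} + n^{2}}$
$a{\left(x \right)} = - \frac{4 \sqrt{2}}{5} - \frac{x^{2}}{5} + \frac{x}{5}$ ($a{\left(x \right)} = - \frac{\left(x^{2} - x\right) + \sqrt{\left(-4\right)^{2} + 4^{2}}}{5} = - \frac{\left(x^{2} - x\right) + \sqrt{16 + 16}}{5} = - \frac{\left(x^{2} - x\right) + \sqrt{32}}{5} = - \frac{\left(x^{2} - x\right) + 4 \sqrt{2}}{5} = - \frac{x^{2} - x + 4 \sqrt{2}}{5} = - \frac{4 \sqrt{2}}{5} - \frac{x^{2}}{5} + \frac{x}{5}$)
$a{\left(0 \right)} \left(-14 + 1\right) = \left(- \frac{4 \sqrt{2}}{5} - \frac{0^{2}}{5} + \frac{1}{5} \cdot 0\right) \left(-14 + 1\right) = \left(- \frac{4 \sqrt{2}}{5} - 0 + 0\right) \left(-13\right) = \left(- \frac{4 \sqrt{2}}{5} + 0 + 0\right) \left(-13\right) = - \frac{4 \sqrt{2}}{5} \left(-13\right) = \frac{52 \sqrt{2}}{5}$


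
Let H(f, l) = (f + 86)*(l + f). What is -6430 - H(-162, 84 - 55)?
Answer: -16538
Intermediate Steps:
H(f, l) = (86 + f)*(f + l)
-6430 - H(-162, 84 - 55) = -6430 - ((-162)² + 86*(-162) + 86*(84 - 55) - 162*(84 - 55)) = -6430 - (26244 - 13932 + 86*29 - 162*29) = -6430 - (26244 - 13932 + 2494 - 4698) = -6430 - 1*10108 = -6430 - 10108 = -16538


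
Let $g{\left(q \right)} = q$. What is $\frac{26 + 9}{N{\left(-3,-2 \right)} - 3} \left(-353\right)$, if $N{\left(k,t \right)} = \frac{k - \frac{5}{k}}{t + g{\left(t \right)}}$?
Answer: $\frac{37065}{8} \approx 4633.1$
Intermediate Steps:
$N{\left(k,t \right)} = \frac{k - \frac{5}{k}}{2 t}$ ($N{\left(k,t \right)} = \frac{k - \frac{5}{k}}{t + t} = \frac{k - \frac{5}{k}}{2 t}$)
$\frac{26 + 9}{N{\left(-3,-2 \right)} - 3} \left(-353\right) = \frac{26 + 9}{\frac{-5 + \left(-3\right)^{2}}{2 \left(-3\right) \left(-2\right)} - 3} \left(-353\right) = \frac{35}{\frac{1}{2} \left(- \frac{1}{3}\right) \left(- \frac{1}{2}\right) \left(-5 + 9\right) - 3} \left(-353\right) = \frac{35}{\frac{1}{2} \left(- \frac{1}{3}\right) \left(- \frac{1}{2}\right) 4 - 3} \left(-353\right) = \frac{35}{\frac{1}{3} - 3} \left(-353\right) = \frac{35}{- \frac{8}{3}} \left(-353\right) = 35 \left(- \frac{3}{8}\right) \left(-353\right) = \left(- \frac{105}{8}\right) \left(-353\right) = \frac{37065}{8}$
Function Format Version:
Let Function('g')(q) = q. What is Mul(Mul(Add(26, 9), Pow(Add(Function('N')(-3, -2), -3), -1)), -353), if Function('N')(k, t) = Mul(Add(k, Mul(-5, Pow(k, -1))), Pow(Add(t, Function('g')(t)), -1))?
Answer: Rational(37065, 8) ≈ 4633.1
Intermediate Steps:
Function('N')(k, t) = Mul(Rational(1, 2), Pow(t, -1), Add(k, Mul(-5, Pow(k, -1)))) (Function('N')(k, t) = Mul(Add(k, Mul(-5, Pow(k, -1))), Pow(Add(t, t), -1)) = Mul(Add(k, Mul(-5, Pow(k, -1))), Pow(Mul(2, t), -1)) = Mul(Add(k, Mul(-5, Pow(k, -1))), Mul(Rational(1, 2), Pow(t, -1))) = Mul(Rational(1, 2), Pow(t, -1), Add(k, Mul(-5, Pow(k, -1)))))
Mul(Mul(Add(26, 9), Pow(Add(Function('N')(-3, -2), -3), -1)), -353) = Mul(Mul(Add(26, 9), Pow(Add(Mul(Rational(1, 2), Pow(-3, -1), Pow(-2, -1), Add(-5, Pow(-3, 2))), -3), -1)), -353) = Mul(Mul(35, Pow(Add(Mul(Rational(1, 2), Rational(-1, 3), Rational(-1, 2), Add(-5, 9)), -3), -1)), -353) = Mul(Mul(35, Pow(Add(Mul(Rational(1, 2), Rational(-1, 3), Rational(-1, 2), 4), -3), -1)), -353) = Mul(Mul(35, Pow(Add(Rational(1, 3), -3), -1)), -353) = Mul(Mul(35, Pow(Rational(-8, 3), -1)), -353) = Mul(Mul(35, Rational(-3, 8)), -353) = Mul(Rational(-105, 8), -353) = Rational(37065, 8)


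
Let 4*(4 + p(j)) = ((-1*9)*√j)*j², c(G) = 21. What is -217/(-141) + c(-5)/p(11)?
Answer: 2830927379/1839327375 - 91476*√11/13044875 ≈ 1.5159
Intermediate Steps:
p(j) = -4 - 9*j^(5/2)/4 (p(j) = -4 + (((-1*9)*√j)*j²)/4 = -4 + ((-9*√j)*j²)/4 = -4 + (-9*j^(5/2))/4 = -4 - 9*j^(5/2)/4)
-217/(-141) + c(-5)/p(11) = -217/(-141) + 21/(-4 - 1089*√11/4) = -217*(-1/141) + 21/(-4 - 1089*√11/4) = 217/141 + 21/(-4 - 1089*√11/4)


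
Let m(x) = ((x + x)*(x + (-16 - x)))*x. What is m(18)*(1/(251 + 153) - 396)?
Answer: 414675936/101 ≈ 4.1057e+6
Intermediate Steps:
m(x) = -32*x² (m(x) = ((2*x)*(-16))*x = (-32*x)*x = -32*x²)
m(18)*(1/(251 + 153) - 396) = (-32*18²)*(1/(251 + 153) - 396) = (-32*324)*(1/404 - 396) = -10368*(1/404 - 396) = -10368*(-159983/404) = 414675936/101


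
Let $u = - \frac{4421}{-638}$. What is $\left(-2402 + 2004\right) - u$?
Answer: $- \frac{258345}{638} \approx -404.93$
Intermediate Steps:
$u = \frac{4421}{638}$ ($u = \left(-4421\right) \left(- \frac{1}{638}\right) = \frac{4421}{638} \approx 6.9295$)
$\left(-2402 + 2004\right) - u = \left(-2402 + 2004\right) - \frac{4421}{638} = -398 - \frac{4421}{638} = - \frac{258345}{638}$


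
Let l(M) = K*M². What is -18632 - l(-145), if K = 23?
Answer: -502207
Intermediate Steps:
l(M) = 23*M²
-18632 - l(-145) = -18632 - 23*(-145)² = -18632 - 23*21025 = -18632 - 1*483575 = -18632 - 483575 = -502207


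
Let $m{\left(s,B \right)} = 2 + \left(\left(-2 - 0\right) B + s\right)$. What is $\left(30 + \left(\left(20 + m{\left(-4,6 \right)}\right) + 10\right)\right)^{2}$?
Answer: $2116$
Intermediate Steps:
$m{\left(s,B \right)} = 2 + s - 2 B$ ($m{\left(s,B \right)} = 2 + \left(\left(-2 + 0\right) B + s\right) = 2 - \left(- s + 2 B\right) = 2 + s - 2 B$)
$\left(30 + \left(\left(20 + m{\left(-4,6 \right)}\right) + 10\right)\right)^{2} = \left(30 + \left(\left(20 - 14\right) + 10\right)\right)^{2} = \left(30 + \left(6 + 10\right)\right)^{2} = \left(30 + 16\right)^{2} = 46^{2} = 2116$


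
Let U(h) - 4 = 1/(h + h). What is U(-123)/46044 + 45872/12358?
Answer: 259798109221/69988445496 ≈ 3.7120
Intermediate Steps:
U(h) = 4 + 1/(2*h) (U(h) = 4 + 1/(h + h) = 4 + 1/(2*h))
U(-123)/46044 + 45872/12358 = (4 + (½)/(-123))/46044 + 45872/12358 = (4 + (½)*(-1/123))*(1/46044) + 45872*(1/12358) = (4 - 1/246)*(1/46044) + 22936/6179 = (983/246)*(1/46044) + 22936/6179 = 983/11326824 + 22936/6179 = 259798109221/69988445496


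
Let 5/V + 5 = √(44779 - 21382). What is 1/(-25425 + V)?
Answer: -23769323/604335011849 - √23397/3021675059245 ≈ -3.9331e-5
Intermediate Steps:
V = 5/(-5 + √23397) (V = 5/(-5 + √(44779 - 21382)) = 5/(-5 + √23397) ≈ 0.033793)
1/(-25425 + V) = 1/(-25425 + (25/23372 + 5*√23397/23372)) = 1/(-594233075/23372 + 5*√23397/23372)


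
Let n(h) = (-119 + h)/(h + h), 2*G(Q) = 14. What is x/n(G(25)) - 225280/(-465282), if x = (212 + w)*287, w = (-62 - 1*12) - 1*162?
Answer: 200416541/232641 ≈ 861.48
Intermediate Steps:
G(Q) = 7 (G(Q) = (½)*14 = 7)
n(h) = (-119 + h)/(2*h) (n(h) = (-119 + h)/((2*h)) = (-119 + h)*(1/(2*h)) = (-119 + h)/(2*h))
w = -236 (w = (-62 - 12) - 162 = -74 - 162 = -236)
x = -6888 (x = (212 - 236)*287 = -24*287 = -6888)
x/n(G(25)) - 225280/(-465282) = -6888*14/(-119 + 7) - 225280/(-465282) = -6888/((½)*(⅐)*(-112)) - 225280*(-1/465282) = -6888/(-8) + 112640/232641 = -6888*(-⅛) + 112640/232641 = 861 + 112640/232641 = 200416541/232641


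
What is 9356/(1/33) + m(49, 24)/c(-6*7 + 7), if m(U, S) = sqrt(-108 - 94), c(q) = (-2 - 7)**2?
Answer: 308748 + I*sqrt(202)/81 ≈ 3.0875e+5 + 0.17547*I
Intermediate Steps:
c(q) = 81 (c(q) = (-9)**2 = 81)
m(U, S) = I*sqrt(202) (m(U, S) = sqrt(-202) = I*sqrt(202))
9356/(1/33) + m(49, 24)/c(-6*7 + 7) = 9356/(1/33) + (I*sqrt(202))/81 = 9356/(1/33) + (I*sqrt(202))*(1/81) = 9356*33 + I*sqrt(202)/81 = 308748 + I*sqrt(202)/81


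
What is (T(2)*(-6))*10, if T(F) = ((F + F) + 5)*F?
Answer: -1080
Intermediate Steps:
T(F) = F*(5 + 2*F) (T(F) = (2*F + 5)*F = (5 + 2*F)*F = F*(5 + 2*F))
(T(2)*(-6))*10 = ((2*(5 + 2*2))*(-6))*10 = ((2*(5 + 4))*(-6))*10 = ((2*9)*(-6))*10 = (18*(-6))*10 = -108*10 = -1080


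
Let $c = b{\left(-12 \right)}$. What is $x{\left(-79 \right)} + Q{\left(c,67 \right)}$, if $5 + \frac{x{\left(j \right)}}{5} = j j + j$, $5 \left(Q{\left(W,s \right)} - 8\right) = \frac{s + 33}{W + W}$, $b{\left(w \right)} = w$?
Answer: $\frac{184753}{6} \approx 30792.0$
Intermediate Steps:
$c = -12$
$Q{\left(W,s \right)} = 8 + \frac{33 + s}{10 W}$ ($Q{\left(W,s \right)} = 8 + \frac{\left(s + 33\right) \frac{1}{W + W}}{5} = 8 + \frac{\left(33 + s\right) \frac{1}{2 W}}{5} = 8 + \frac{\frac{1}{2} \frac{1}{W} \left(33 + s\right)}{5} = 8 + \frac{33 + s}{10 W}$)
$x{\left(j \right)} = -25 + 5 j + 5 j^{2}$ ($x{\left(j \right)} = -25 + 5 \left(j j + j\right) = -25 + 5 \left(j^{2} + j\right) = -25 + 5 \left(j + j^{2}\right) = -25 + \left(5 j + 5 j^{2}\right) = -25 + 5 j + 5 j^{2}$)
$x{\left(-79 \right)} + Q{\left(c,67 \right)} = \left(-25 + 5 \left(-79\right) + 5 \left(-79\right)^{2}\right) + \frac{33 + 67 + 80 \left(-12\right)}{10 \left(-12\right)} = \left(-25 - 395 + 5 \cdot 6241\right) + \frac{1}{10} \left(- \frac{1}{12}\right) \left(33 + 67 - 960\right) = \left(-25 - 395 + 31205\right) + \frac{1}{10} \left(- \frac{1}{12}\right) \left(-860\right) = 30785 + \frac{43}{6} = \frac{184753}{6}$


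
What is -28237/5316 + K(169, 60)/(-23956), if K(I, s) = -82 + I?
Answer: -42306754/7959381 ≈ -5.3153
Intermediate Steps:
-28237/5316 + K(169, 60)/(-23956) = -28237/5316 + (-82 + 169)/(-23956) = -28237*1/5316 + 87*(-1/23956) = -28237/5316 - 87/23956 = -42306754/7959381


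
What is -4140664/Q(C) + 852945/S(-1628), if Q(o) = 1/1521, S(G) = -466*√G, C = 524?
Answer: -6297949944 + 852945*I*√407/379324 ≈ -6.298e+9 + 45.364*I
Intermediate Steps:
Q(o) = 1/1521
-4140664/Q(C) + 852945/S(-1628) = -4140664/1/1521 + 852945/((-932*I*√407)) = -4140664*1521 + 852945/((-932*I*√407)) = -6297949944 + 852945/((-932*I*√407)) = -6297949944 + 852945*(I*√407/379324) = -6297949944 + 852945*I*√407/379324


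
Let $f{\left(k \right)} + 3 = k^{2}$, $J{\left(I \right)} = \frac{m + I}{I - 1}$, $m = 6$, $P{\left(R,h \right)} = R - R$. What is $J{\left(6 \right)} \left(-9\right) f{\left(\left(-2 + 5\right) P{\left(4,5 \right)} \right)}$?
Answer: $\frac{324}{5} \approx 64.8$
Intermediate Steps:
$P{\left(R,h \right)} = 0$
$J{\left(I \right)} = \frac{6 + I}{-1 + I}$ ($J{\left(I \right)} = \frac{6 + I}{I - 1} = \frac{6 + I}{-1 + I}$)
$f{\left(k \right)} = -3 + k^{2}$
$J{\left(6 \right)} \left(-9\right) f{\left(\left(-2 + 5\right) P{\left(4,5 \right)} \right)} = \frac{6 + 6}{-1 + 6} \left(-9\right) \left(-3 + \left(\left(-2 + 5\right) 0\right)^{2}\right) = \frac{1}{5} \cdot 12 \left(-9\right) \left(-3 + \left(3 \cdot 0\right)^{2}\right) = \frac{1}{5} \cdot 12 \left(-9\right) \left(-3 + 0^{2}\right) = \frac{12}{5} \left(-9\right) \left(-3 + 0\right) = \left(- \frac{108}{5}\right) \left(-3\right) = \frac{324}{5}$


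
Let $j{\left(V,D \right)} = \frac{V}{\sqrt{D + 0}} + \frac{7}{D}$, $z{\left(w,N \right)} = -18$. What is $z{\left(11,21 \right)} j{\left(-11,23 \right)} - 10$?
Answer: $- \frac{356}{23} + \frac{198 \sqrt{23}}{23} \approx 25.808$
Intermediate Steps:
$j{\left(V,D \right)} = \frac{7}{D} + \frac{V}{\sqrt{D}}$ ($j{\left(V,D \right)} = \frac{V}{\sqrt{D}} + \frac{7}{D} = \frac{7}{D} + \frac{V}{\sqrt{D}}$)
$z{\left(11,21 \right)} j{\left(-11,23 \right)} - 10 = - 18 \left(\frac{7}{23} - \frac{11}{\sqrt{23}}\right) - 10 = - 18 \left(7 \cdot \frac{1}{23} - 11 \frac{\sqrt{23}}{23}\right) - 10 = - 18 \left(\frac{7}{23} - \frac{11 \sqrt{23}}{23}\right) - 10 = \left(- \frac{126}{23} + \frac{198 \sqrt{23}}{23}\right) - 10 = - \frac{356}{23} + \frac{198 \sqrt{23}}{23}$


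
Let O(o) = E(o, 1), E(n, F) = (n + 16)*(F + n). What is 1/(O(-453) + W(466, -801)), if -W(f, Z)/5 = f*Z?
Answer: 1/2063854 ≈ 4.8453e-7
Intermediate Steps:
E(n, F) = (16 + n)*(F + n)
O(o) = 16 + o**2 + 17*o (O(o) = o**2 + 16*1 + 16*o + 1*o = o**2 + 16 + 16*o + o = 16 + o**2 + 17*o)
W(f, Z) = -5*Z*f (W(f, Z) = -5*f*Z = -5*Z*f)
1/(O(-453) + W(466, -801)) = 1/((16 + (-453)**2 + 17*(-453)) - 5*(-801)*466) = 1/((16 + 205209 - 7701) + 1866330) = 1/(197524 + 1866330) = 1/2063854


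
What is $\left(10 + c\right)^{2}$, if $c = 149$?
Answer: $25281$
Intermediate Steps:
$\left(10 + c\right)^{2} = \left(10 + 149\right)^{2} = 159^{2} = 25281$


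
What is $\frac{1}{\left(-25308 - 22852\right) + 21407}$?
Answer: $- \frac{1}{26753} \approx -3.7379 \cdot 10^{-5}$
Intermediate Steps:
$\frac{1}{\left(-25308 - 22852\right) + 21407} = \frac{1}{-48160 + 21407} = \frac{1}{-26753} = - \frac{1}{26753}$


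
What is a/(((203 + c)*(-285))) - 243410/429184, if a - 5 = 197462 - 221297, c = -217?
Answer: -79990433/12231744 ≈ -6.5396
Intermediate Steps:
a = -23830 (a = 5 + (197462 - 221297) = 5 - 23835 = -23830)
a/(((203 + c)*(-285))) - 243410/429184 = -23830*(-1/(285*(203 - 217))) - 243410/429184 = -23830/((-14*(-285))) - 243410*1/429184 = -23830/3990 - 121705/214592 = -23830*1/3990 - 121705/214592 = -2383/399 - 121705/214592 = -79990433/12231744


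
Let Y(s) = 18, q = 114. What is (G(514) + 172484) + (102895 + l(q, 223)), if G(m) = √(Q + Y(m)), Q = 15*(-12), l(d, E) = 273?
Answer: 275652 + 9*I*√2 ≈ 2.7565e+5 + 12.728*I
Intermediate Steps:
Q = -180
G(m) = 9*I*√2 (G(m) = √(-180 + 18) = √(-162) = 9*I*√2)
(G(514) + 172484) + (102895 + l(q, 223)) = (9*I*√2 + 172484) + (102895 + 273) = (172484 + 9*I*√2) + 103168 = 275652 + 9*I*√2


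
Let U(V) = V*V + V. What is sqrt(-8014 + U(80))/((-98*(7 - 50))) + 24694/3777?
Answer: 24694/3777 + I*sqrt(1534)/4214 ≈ 6.538 + 0.0092943*I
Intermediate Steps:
U(V) = V + V**2 (U(V) = V**2 + V = V + V**2)
sqrt(-8014 + U(80))/((-98*(7 - 50))) + 24694/3777 = sqrt(-8014 + 80*(1 + 80))/((-98*(7 - 50))) + 24694/3777 = sqrt(-8014 + 80*81)/((-98*(-43))) + 24694*(1/3777) = sqrt(-8014 + 6480)/4214 + 24694/3777 = sqrt(-1534)*(1/4214) + 24694/3777 = (I*sqrt(1534))*(1/4214) + 24694/3777 = I*sqrt(1534)/4214 + 24694/3777 = 24694/3777 + I*sqrt(1534)/4214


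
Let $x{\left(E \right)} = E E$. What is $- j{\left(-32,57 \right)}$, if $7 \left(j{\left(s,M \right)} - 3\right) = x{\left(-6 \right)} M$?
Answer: $- \frac{2073}{7} \approx -296.14$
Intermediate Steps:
$x{\left(E \right)} = E^{2}$
$j{\left(s,M \right)} = 3 + \frac{36 M}{7}$ ($j{\left(s,M \right)} = 3 + \frac{\left(-6\right)^{2} M}{7} = 3 + \frac{36 M}{7}$)
$- j{\left(-32,57 \right)} = - (3 + \frac{36}{7} \cdot 57) = - (3 + \frac{2052}{7}) = \left(-1\right) \frac{2073}{7} = - \frac{2073}{7}$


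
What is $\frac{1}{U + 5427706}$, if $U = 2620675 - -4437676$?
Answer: $\frac{1}{12486057} \approx 8.0089 \cdot 10^{-8}$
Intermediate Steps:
$U = 7058351$ ($U = 2620675 + 4437676 = 7058351$)
$\frac{1}{U + 5427706} = \frac{1}{7058351 + 5427706} = \frac{1}{12486057}$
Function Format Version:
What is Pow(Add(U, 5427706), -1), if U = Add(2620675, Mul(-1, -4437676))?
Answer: Rational(1, 12486057) ≈ 8.0089e-8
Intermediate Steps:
U = 7058351 (U = Add(2620675, 4437676) = 7058351)
Pow(Add(U, 5427706), -1) = Pow(Add(7058351, 5427706), -1) = Pow(12486057, -1) = Rational(1, 12486057)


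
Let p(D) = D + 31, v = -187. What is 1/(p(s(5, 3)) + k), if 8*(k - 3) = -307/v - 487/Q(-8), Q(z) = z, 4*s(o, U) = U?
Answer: 11968/509413 ≈ 0.023494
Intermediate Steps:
s(o, U) = U/4
p(D) = 31 + D
k = 129429/11968 (k = 3 + (-307/(-187) - 487/(-8))/8 = 3 + (-307*(-1/187) - 487*(-⅛))/8 = 3 + (307/187 + 487/8)/8 = 3 + (⅛)*(93525/1496) = 3 + 93525/11968 = 129429/11968 ≈ 10.815)
1/(p(s(5, 3)) + k) = 1/((31 + (¼)*3) + 129429/11968) = 1/((31 + ¾) + 129429/11968) = 1/(127/4 + 129429/11968) = 1/(509413/11968) = 11968/509413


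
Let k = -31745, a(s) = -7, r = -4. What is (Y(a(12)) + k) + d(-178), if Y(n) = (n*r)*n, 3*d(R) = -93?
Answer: -31972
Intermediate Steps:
d(R) = -31 (d(R) = (⅓)*(-93) = -31)
Y(n) = -4*n² (Y(n) = (n*(-4))*n = (-4*n)*n = -4*n²)
(Y(a(12)) + k) + d(-178) = (-4*(-7)² - 31745) - 31 = (-4*49 - 31745) - 31 = (-196 - 31745) - 31 = -31941 - 31 = -31972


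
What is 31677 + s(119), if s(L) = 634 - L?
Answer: 32192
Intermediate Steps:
31677 + s(119) = 31677 + (634 - 1*119) = 31677 + (634 - 119) = 31677 + 515 = 32192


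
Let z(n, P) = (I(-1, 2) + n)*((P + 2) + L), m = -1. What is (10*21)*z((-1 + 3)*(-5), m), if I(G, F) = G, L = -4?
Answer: 6930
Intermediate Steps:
z(n, P) = (-1 + n)*(-2 + P) (z(n, P) = (-1 + n)*((P + 2) - 4) = (-1 + n)*((2 + P) - 4) = (-1 + n)*(-2 + P))
(10*21)*z((-1 + 3)*(-5), m) = (10*21)*(2 - 1*(-1) - 2*(-1 + 3)*(-5) - (-1 + 3)*(-5)) = 210*(2 + 1 - 4*(-5) - 2*(-5)) = 210*(2 + 1 - 2*(-10) - 1*(-10)) = 210*(2 + 1 + 20 + 10) = 210*33 = 6930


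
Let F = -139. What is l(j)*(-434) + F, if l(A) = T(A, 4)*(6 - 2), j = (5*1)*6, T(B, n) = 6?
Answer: -10555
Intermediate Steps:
j = 30 (j = 5*6 = 30)
l(A) = 24 (l(A) = 6*(6 - 2) = 6*4 = 24)
l(j)*(-434) + F = 24*(-434) - 139 = -10416 - 139 = -10555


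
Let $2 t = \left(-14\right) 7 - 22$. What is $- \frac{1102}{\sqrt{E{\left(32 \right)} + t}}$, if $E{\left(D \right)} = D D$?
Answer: $- \frac{551 \sqrt{241}}{241} \approx -35.493$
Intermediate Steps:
$E{\left(D \right)} = D^{2}$
$t = -60$ ($t = \frac{\left(-14\right) 7 - 22}{2} = \frac{-98 - 22}{2} = \frac{1}{2} \left(-120\right) = -60$)
$- \frac{1102}{\sqrt{E{\left(32 \right)} + t}} = - \frac{1102}{\sqrt{32^{2} - 60}} = - \frac{1102}{\sqrt{1024 - 60}} = - \frac{1102}{\sqrt{964}} = - \frac{1102}{2 \sqrt{241}} = - 1102 \frac{\sqrt{241}}{482} = - \frac{551 \sqrt{241}}{241}$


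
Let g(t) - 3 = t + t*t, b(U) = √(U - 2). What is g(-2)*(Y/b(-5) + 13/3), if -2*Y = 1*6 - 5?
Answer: 65/3 + 5*I*√7/14 ≈ 21.667 + 0.94491*I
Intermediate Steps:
b(U) = √(-2 + U)
Y = -½ (Y = -(1*6 - 5)/2 = -(6 - 5)/2 = -½*1 = -½ ≈ -0.50000)
g(t) = 3 + t + t² (g(t) = 3 + (t + t*t) = 3 + (t + t²) = 3 + t + t²)
g(-2)*(Y/b(-5) + 13/3) = (3 - 2 + (-2)²)*(-1/(2*√(-2 - 5)) + 13/3) = (3 - 2 + 4)*(-(-I*√7/7)/2 + 13*(⅓)) = 5*(-(-I*√7/7)/2 + 13/3) = 5*(-(-1)*I*√7/14 + 13/3) = 5*(I*√7/14 + 13/3) = 5*(13/3 + I*√7/14) = 65/3 + 5*I*√7/14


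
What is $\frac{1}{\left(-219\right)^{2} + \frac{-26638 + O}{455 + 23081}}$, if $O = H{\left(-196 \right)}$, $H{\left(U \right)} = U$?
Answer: $\frac{11768}{564391631} \approx 2.0851 \cdot 10^{-5}$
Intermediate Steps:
$O = -196$
$\frac{1}{\left(-219\right)^{2} + \frac{-26638 + O}{455 + 23081}} = \frac{1}{\left(-219\right)^{2} + \frac{-26638 - 196}{455 + 23081}} = \frac{1}{47961 - \frac{26834}{23536}} = \frac{1}{47961 - \frac{13417}{11768}} = \frac{1}{\frac{564391631}{11768}} = \frac{11768}{564391631}$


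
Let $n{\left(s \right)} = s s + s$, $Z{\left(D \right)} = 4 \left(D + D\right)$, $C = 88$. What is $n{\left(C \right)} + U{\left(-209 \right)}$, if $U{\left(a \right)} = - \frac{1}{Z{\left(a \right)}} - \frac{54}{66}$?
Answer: $\frac{13093737}{1672} \approx 7831.2$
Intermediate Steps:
$Z{\left(D \right)} = 8 D$ ($Z{\left(D \right)} = 4 \cdot 2 D = 8 D$)
$n{\left(s \right)} = s + s^{2}$ ($n{\left(s \right)} = s^{2} + s = s + s^{2}$)
$U{\left(a \right)} = - \frac{9}{11} - \frac{1}{8 a}$ ($U{\left(a \right)} = - \frac{1}{8 a} - \frac{54}{66} = - \frac{1}{8 a} - \frac{9}{11} = - \frac{9}{11} - \frac{1}{8 a}$)
$n{\left(C \right)} + U{\left(-209 \right)} = 88 \left(1 + 88\right) + \frac{-11 - -15048}{88 \left(-209\right)} = 88 \cdot 89 + \frac{1}{88} \left(- \frac{1}{209}\right) \left(-11 + 15048\right) = 7832 + \frac{1}{88} \left(- \frac{1}{209}\right) 15037 = 7832 - \frac{1367}{1672} = \frac{13093737}{1672}$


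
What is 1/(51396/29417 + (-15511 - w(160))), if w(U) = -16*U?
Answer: -29417/380928171 ≈ -7.7225e-5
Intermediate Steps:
1/(51396/29417 + (-15511 - w(160))) = 1/(51396/29417 + (-15511 - (-16)*160)) = 1/(51396*(1/29417) + (-15511 - 1*(-2560))) = 1/(51396/29417 + (-15511 + 2560)) = 1/(51396/29417 - 12951) = 1/(-380928171/29417) = -29417/380928171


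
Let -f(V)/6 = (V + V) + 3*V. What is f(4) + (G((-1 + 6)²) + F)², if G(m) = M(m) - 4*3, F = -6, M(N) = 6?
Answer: 24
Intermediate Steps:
f(V) = -30*V (f(V) = -6*((V + V) + 3*V) = -6*(2*V + 3*V) = -30*V)
G(m) = -6 (G(m) = 6 - 4*3 = 6 - 12 = -6)
f(4) + (G((-1 + 6)²) + F)² = -30*4 + (-6 - 6)² = -120 + (-12)² = -120 + 144 = 24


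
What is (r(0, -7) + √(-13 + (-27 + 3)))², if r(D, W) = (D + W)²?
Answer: (49 + I*√37)² ≈ 2364.0 + 596.11*I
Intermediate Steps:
(r(0, -7) + √(-13 + (-27 + 3)))² = ((0 - 7)² + √(-13 + (-27 + 3)))² = ((-7)² + √(-13 - 24))² = (49 + √(-37))² = (49 + I*√37)²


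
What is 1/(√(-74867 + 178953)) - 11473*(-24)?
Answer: 275352 + √104086/104086 ≈ 2.7535e+5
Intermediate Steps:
1/(√(-74867 + 178953)) - 11473*(-24) = 1/(√104086) + 275352 = √104086/104086 + 275352 = 275352 + √104086/104086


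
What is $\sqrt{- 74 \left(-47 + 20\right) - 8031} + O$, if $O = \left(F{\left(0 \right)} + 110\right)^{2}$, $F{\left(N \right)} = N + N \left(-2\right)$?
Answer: $12100 + i \sqrt{6033} \approx 12100.0 + 77.672 i$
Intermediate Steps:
$F{\left(N \right)} = - N$ ($F{\left(N \right)} = N - 2 N = - N$)
$O = 12100$ ($O = \left(\left(-1\right) 0 + 110\right)^{2} = \left(0 + 110\right)^{2} = 110^{2} = 12100$)
$\sqrt{- 74 \left(-47 + 20\right) - 8031} + O = \sqrt{- 74 \left(-47 + 20\right) - 8031} + 12100 = \sqrt{\left(-74\right) \left(-27\right) - 8031} + 12100 = \sqrt{1998 - 8031} + 12100 = \sqrt{-6033} + 12100 = i \sqrt{6033} + 12100 = 12100 + i \sqrt{6033}$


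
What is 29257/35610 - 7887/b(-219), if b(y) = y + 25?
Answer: 71632982/1727085 ≈ 41.476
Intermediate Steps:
b(y) = 25 + y
29257/35610 - 7887/b(-219) = 29257/35610 - 7887/(25 - 219) = 29257*(1/35610) - 7887/(-194) = 29257/35610 - 7887*(-1/194) = 29257/35610 + 7887/194 = 71632982/1727085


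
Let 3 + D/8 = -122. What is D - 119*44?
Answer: -6236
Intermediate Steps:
D = -1000 (D = -24 + 8*(-122) = -24 - 976 = -1000)
D - 119*44 = -1000 - 119*44 = -1000 - 5236 = -6236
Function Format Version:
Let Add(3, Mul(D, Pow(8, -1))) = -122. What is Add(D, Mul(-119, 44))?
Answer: -6236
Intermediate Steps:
D = -1000 (D = Add(-24, Mul(8, -122)) = Add(-24, -976) = -1000)
Add(D, Mul(-119, 44)) = Add(-1000, Mul(-119, 44)) = Add(-1000, -5236) = -6236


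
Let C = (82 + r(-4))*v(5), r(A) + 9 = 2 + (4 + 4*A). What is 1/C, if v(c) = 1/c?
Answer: 5/63 ≈ 0.079365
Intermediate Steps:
r(A) = -3 + 4*A (r(A) = -9 + (2 + (4 + 4*A)) = -9 + (6 + 4*A) = -3 + 4*A)
C = 63/5 (C = (82 + (-3 + 4*(-4)))/5 = (82 + (-3 - 16))*(⅕) = (82 - 19)*(⅕) = 63*(⅕) = 63/5 ≈ 12.600)
1/C = 1/(63/5) = 5/63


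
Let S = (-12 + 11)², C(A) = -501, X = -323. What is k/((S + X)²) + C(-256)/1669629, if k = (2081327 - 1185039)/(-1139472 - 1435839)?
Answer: -304668378029/1004103395222109 ≈ -0.00030342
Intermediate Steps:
S = 1 (S = (-1)² = 1)
k = -24224/69603 (k = 896288/(-2575311) = 896288*(-1/2575311) = -24224/69603 ≈ -0.34803)
k/((S + X)²) + C(-256)/1669629 = -24224/(69603*(1 - 323)²) - 501/1669629 = -24224/(69603*((-322)²)) - 501*1/1669629 = -24224/69603/103684 - 167/556543 = -24224/69603*1/103684 - 167/556543 = -6056/1804179363 - 167/556543 = -304668378029/1004103395222109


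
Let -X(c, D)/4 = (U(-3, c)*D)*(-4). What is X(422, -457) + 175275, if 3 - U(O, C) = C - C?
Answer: 153339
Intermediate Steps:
U(O, C) = 3 (U(O, C) = 3 - (C - C) = 3 - 1*0 = 3 + 0 = 3)
X(c, D) = 48*D (X(c, D) = -4*3*D*(-4) = -(-48)*D = 48*D)
X(422, -457) + 175275 = 48*(-457) + 175275 = -21936 + 175275 = 153339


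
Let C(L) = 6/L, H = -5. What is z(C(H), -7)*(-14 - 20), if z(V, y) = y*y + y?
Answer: -1428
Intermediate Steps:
z(V, y) = y + y**2 (z(V, y) = y**2 + y = y + y**2)
z(C(H), -7)*(-14 - 20) = (-7*(1 - 7))*(-14 - 20) = -7*(-6)*(-34) = 42*(-34) = -1428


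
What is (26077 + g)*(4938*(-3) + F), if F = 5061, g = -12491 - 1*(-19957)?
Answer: -327144879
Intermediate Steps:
g = 7466 (g = -12491 + 19957 = 7466)
(26077 + g)*(4938*(-3) + F) = (26077 + 7466)*(4938*(-3) + 5061) = 33543*(-14814 + 5061) = 33543*(-9753) = -327144879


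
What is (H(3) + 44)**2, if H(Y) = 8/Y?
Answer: 19600/9 ≈ 2177.8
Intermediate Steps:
(H(3) + 44)**2 = (8/3 + 44)**2 = (140/3)**2 = 19600/9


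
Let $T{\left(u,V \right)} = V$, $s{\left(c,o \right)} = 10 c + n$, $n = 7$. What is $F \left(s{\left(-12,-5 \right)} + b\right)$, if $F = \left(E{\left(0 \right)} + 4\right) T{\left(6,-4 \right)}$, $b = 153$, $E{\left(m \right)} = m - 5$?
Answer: $160$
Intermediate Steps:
$s{\left(c,o \right)} = 7 + 10 c$ ($s{\left(c,o \right)} = 10 c + 7 = 7 + 10 c$)
$E{\left(m \right)} = -5 + m$ ($E{\left(m \right)} = m - 5 = -5 + m$)
$F = 4$ ($F = \left(\left(-5 + 0\right) + 4\right) \left(-4\right) = \left(-5 + 4\right) \left(-4\right) = \left(-1\right) \left(-4\right) = 4$)
$F \left(s{\left(-12,-5 \right)} + b\right) = 4 \left(\left(7 + 10 \left(-12\right)\right) + 153\right) = 4 \left(\left(7 - 120\right) + 153\right) = 4 \left(-113 + 153\right) = 4 \cdot 40 = 160$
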